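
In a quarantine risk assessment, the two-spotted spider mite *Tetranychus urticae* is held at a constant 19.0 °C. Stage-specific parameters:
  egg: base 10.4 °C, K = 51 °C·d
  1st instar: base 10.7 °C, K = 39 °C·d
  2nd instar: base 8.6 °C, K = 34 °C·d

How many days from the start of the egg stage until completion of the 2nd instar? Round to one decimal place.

egg: 51 / (19.0 − 10.4) = 51 / 8.6 = 5.930 d.
1st instar: 39 / (19.0 − 10.7) = 39 / 8.3 = 4.699 d.
2nd instar: 34 / (19.0 − 8.6) = 34 / 10.4 = 3.269 d.
Sum = 13.898 ≈ 13.9 days.

13.9 days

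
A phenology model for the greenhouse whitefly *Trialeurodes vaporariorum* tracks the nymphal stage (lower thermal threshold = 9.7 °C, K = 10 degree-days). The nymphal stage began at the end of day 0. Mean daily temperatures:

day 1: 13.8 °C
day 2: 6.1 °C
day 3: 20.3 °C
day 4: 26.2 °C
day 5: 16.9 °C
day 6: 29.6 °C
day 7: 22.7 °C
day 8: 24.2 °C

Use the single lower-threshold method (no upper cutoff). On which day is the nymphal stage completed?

Daily DD above 9.7 °C: 4.1, 0.0, 10.6, 16.5, 7.2, 19.9, 13.0, 14.5.
Cumulative: 4.1, 4.1, 14.7, 31.2, 38.4, 58.3, 71.3, 85.8.
The total first reaches 10 DD on day 3.

day 3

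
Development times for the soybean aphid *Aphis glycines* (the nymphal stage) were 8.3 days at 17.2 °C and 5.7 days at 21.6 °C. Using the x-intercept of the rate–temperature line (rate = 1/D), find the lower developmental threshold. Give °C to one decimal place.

Linear rate model ⇒ the product D·(T − T_b) is constant across temperatures.
8.3·(17.2 − T_b) = 5.7·(21.6 − T_b)
T_b = (8.3·17.2 − 5.7·21.6) / (8.3 − 5.7) = 19.64 / 2.6 = 7.554 °C ≈ 7.6 °C.

7.6 °C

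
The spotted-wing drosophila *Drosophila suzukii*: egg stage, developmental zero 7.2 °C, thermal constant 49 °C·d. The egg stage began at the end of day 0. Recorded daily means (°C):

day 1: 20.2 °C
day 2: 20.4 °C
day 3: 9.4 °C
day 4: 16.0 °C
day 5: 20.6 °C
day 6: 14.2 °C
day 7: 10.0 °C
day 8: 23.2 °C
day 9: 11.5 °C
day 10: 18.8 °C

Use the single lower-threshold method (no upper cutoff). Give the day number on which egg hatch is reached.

day 5

Daily DD above 7.2 °C: 13.0, 13.2, 2.2, 8.8, 13.4, 7.0, 2.8, 16.0, 4.3, 11.6.
Cumulative: 13.0, 26.2, 28.4, 37.2, 50.6, 57.6, 60.4, 76.4, 80.7, 92.3.
The total first reaches 49 DD on day 5.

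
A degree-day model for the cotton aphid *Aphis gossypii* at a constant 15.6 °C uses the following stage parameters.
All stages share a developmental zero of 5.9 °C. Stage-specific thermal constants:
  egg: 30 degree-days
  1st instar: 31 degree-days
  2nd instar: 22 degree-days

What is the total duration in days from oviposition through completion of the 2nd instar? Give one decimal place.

Daily accumulation at 15.6 °C = 15.6 − 5.9 = 9.7 DD/day.
Total K = 30 + 31 + 22 = 83 DD.
Total duration = 83 / 9.7 = 8.557 ≈ 8.6 days.

8.6 days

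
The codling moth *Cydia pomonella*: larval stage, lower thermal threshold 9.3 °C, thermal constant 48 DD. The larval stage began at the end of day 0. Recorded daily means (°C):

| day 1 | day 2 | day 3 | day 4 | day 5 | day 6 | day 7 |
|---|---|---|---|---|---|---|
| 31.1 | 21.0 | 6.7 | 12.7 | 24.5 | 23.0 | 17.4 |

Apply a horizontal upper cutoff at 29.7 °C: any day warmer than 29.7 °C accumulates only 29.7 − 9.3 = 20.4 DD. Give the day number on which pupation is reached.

Daily DD above 9.3 °C (capped at 20.4): 20.4, 11.7, 0.0, 3.4, 15.2, 13.7, 8.1.
Cumulative: 20.4, 32.1, 32.1, 35.5, 50.7, 64.4, 72.5.
The total first reaches 48 DD on day 5.

day 5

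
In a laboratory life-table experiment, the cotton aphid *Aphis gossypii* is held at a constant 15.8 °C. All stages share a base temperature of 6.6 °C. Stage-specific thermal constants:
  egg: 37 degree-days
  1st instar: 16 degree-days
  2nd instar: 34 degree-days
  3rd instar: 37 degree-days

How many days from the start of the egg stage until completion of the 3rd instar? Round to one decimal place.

13.5 days

Daily accumulation at 15.8 °C = 15.8 − 6.6 = 9.2 DD/day.
Total K = 37 + 16 + 34 + 37 = 124 DD.
Total duration = 124 / 9.2 = 13.478 ≈ 13.5 days.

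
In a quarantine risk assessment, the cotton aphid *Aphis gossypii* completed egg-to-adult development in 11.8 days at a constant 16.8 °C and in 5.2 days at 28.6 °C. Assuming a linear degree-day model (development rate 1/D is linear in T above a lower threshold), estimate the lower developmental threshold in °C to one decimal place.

Linear rate model ⇒ the product D·(T − T_b) is constant across temperatures.
11.8·(16.8 − T_b) = 5.2·(28.6 − T_b)
T_b = (11.8·16.8 − 5.2·28.6) / (11.8 − 5.2) = 49.52 / 6.6 = 7.503 °C ≈ 7.5 °C.

7.5 °C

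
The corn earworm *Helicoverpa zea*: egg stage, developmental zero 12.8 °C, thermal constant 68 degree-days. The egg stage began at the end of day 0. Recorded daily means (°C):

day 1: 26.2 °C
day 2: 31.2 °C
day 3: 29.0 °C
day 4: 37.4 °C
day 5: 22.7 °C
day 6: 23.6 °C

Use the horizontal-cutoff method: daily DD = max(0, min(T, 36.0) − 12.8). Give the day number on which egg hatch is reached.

day 4

Daily DD above 12.8 °C (capped at 23.2): 13.4, 18.4, 16.2, 23.2, 9.9, 10.8.
Cumulative: 13.4, 31.8, 48.0, 71.2, 81.1, 91.9.
The total first reaches 68 DD on day 4.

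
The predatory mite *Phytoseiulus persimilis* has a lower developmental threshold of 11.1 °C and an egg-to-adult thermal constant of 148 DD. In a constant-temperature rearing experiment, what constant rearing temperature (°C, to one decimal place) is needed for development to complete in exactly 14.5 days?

21.3 °C

Required daily accumulation = 148 / 14.5 = 10.207 DD/day.
T = T_base + 10.207 = 11.1 + 10.207 = 21.307 ≈ 21.3 °C.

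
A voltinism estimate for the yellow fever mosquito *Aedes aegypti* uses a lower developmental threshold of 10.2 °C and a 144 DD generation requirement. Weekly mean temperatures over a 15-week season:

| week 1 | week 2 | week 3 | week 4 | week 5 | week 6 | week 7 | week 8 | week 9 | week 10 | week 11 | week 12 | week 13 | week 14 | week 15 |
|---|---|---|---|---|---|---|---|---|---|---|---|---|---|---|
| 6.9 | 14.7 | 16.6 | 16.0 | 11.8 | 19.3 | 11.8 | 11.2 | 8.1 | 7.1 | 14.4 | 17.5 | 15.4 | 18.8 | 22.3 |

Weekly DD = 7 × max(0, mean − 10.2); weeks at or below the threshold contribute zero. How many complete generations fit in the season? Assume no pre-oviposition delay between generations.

Weekly DD (7 × max(0, T̄ − 10.2)): 0.0, 31.5, 44.8, 40.6, 11.2, 63.7, 11.2, 7.0, 0.0, 0.0, 29.4, 51.1, 36.4, 60.2, 84.7.
Season total = 471.8 DD.
Complete generations = ⌊471.8 / 144⌋ = 3.

3 generations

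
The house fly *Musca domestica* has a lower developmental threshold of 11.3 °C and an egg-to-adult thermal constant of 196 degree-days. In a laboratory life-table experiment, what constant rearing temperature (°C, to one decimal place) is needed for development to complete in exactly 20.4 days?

Required daily accumulation = 196 / 20.4 = 9.608 DD/day.
T = T_base + 9.608 = 11.3 + 9.608 = 20.908 ≈ 20.9 °C.

20.9 °C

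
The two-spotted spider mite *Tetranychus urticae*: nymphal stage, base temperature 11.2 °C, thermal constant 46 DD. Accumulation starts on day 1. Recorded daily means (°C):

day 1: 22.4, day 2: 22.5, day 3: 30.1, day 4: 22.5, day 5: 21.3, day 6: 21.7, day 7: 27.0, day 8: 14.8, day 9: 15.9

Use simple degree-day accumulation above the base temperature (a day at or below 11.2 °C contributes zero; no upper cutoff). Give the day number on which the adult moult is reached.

day 4

Daily DD above 11.2 °C: 11.2, 11.3, 18.9, 11.3, 10.1, 10.5, 15.8, 3.6, 4.7.
Cumulative: 11.2, 22.5, 41.4, 52.7, 62.8, 73.3, 89.1, 92.7, 97.4.
The total first reaches 46 DD on day 4.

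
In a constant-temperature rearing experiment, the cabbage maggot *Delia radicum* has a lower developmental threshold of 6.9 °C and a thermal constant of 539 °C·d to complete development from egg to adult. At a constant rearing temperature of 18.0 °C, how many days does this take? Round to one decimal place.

48.6 days

Daily accumulation = 18.0 − 6.9 = 11.1 DD/day.
Duration = 539 / 11.1 = 48.559 ≈ 48.6 days.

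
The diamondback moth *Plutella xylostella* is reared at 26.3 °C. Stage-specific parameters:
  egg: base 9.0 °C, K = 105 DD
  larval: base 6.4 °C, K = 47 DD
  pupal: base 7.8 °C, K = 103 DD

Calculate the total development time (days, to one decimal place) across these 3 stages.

14.0 days

egg: 105 / (26.3 − 9.0) = 105 / 17.3 = 6.069 d.
larval: 47 / (26.3 − 6.4) = 47 / 19.9 = 2.362 d.
pupal: 103 / (26.3 − 7.8) = 103 / 18.5 = 5.568 d.
Sum = 13.999 ≈ 14.0 days.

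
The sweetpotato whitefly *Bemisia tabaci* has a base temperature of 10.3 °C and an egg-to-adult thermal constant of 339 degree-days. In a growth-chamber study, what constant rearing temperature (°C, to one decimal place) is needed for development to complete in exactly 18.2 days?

28.9 °C

Required daily accumulation = 339 / 18.2 = 18.626 DD/day.
T = T_base + 18.626 = 10.3 + 18.626 = 28.926 ≈ 28.9 °C.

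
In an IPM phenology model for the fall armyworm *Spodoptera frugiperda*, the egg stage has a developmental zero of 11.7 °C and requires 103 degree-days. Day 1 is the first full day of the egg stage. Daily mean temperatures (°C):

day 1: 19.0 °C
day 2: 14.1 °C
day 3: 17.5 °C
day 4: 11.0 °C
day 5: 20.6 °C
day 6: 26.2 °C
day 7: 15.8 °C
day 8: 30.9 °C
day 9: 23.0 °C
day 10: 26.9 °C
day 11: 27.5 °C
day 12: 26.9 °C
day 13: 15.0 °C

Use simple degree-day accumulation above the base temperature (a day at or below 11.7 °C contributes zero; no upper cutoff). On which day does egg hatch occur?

Daily DD above 11.7 °C: 7.3, 2.4, 5.8, 0.0, 8.9, 14.5, 4.1, 19.2, 11.3, 15.2, 15.8, 15.2, 3.3.
Cumulative: 7.3, 9.7, 15.5, 15.5, 24.4, 38.9, 43.0, 62.2, 73.5, 88.7, 104.5, 119.7, 123.0.
The total first reaches 103 DD on day 11.

day 11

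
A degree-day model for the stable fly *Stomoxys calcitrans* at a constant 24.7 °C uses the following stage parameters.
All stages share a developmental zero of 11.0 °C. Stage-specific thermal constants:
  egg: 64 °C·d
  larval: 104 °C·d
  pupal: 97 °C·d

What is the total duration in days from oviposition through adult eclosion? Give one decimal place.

Daily accumulation at 24.7 °C = 24.7 − 11.0 = 13.7 DD/day.
Total K = 64 + 104 + 97 = 265 DD.
Total duration = 265 / 13.7 = 19.343 ≈ 19.3 days.

19.3 days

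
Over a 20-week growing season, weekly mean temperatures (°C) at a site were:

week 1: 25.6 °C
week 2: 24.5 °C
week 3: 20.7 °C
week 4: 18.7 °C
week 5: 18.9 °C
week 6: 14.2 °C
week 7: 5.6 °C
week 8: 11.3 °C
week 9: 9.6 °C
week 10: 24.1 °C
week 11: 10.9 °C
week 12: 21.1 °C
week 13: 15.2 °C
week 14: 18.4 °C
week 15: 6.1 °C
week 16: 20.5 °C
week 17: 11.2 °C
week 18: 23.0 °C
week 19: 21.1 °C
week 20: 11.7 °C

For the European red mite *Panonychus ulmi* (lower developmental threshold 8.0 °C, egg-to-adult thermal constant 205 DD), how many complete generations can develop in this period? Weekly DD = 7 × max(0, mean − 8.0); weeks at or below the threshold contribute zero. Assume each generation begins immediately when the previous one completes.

6 generations

Weekly DD (7 × max(0, T̄ − 8.0)): 123.2, 115.5, 88.9, 74.9, 76.3, 43.4, 0.0, 23.1, 11.2, 112.7, 20.3, 91.7, 50.4, 72.8, 0.0, 87.5, 22.4, 105.0, 91.7, 25.9.
Season total = 1236.9 DD.
Complete generations = ⌊1236.9 / 205⌋ = 6.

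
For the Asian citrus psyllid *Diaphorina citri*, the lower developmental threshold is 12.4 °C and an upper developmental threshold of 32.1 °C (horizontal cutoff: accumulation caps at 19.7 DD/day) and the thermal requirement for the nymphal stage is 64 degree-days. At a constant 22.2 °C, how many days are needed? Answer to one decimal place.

Daily accumulation = 22.2 − 12.4 = 9.8 DD/day.
Duration = 64 / 9.8 = 6.531 ≈ 6.5 days.

6.5 days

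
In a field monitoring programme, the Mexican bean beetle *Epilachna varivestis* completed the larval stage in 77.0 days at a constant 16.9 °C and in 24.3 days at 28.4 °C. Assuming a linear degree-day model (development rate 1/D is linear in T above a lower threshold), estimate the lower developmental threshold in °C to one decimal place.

Equal thermal constants: D₁(T₁ − T_b) = D₂(T₂ − T_b).
77.0·(16.9 − T_b) = 24.3·(28.4 − T_b)
T_b = (77.0·16.9 − 24.3·28.4) / (77.0 − 24.3) = 611.18 / 52.7 = 11.597 °C ≈ 11.6 °C.

11.6 °C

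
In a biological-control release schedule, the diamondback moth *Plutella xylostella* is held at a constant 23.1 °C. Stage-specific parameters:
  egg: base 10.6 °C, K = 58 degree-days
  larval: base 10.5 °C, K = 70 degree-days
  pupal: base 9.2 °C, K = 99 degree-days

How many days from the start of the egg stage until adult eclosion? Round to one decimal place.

17.3 days

egg: 58 / (23.1 − 10.6) = 58 / 12.5 = 4.640 d.
larval: 70 / (23.1 − 10.5) = 70 / 12.6 = 5.556 d.
pupal: 99 / (23.1 − 9.2) = 99 / 13.9 = 7.122 d.
Sum = 17.318 ≈ 17.3 days.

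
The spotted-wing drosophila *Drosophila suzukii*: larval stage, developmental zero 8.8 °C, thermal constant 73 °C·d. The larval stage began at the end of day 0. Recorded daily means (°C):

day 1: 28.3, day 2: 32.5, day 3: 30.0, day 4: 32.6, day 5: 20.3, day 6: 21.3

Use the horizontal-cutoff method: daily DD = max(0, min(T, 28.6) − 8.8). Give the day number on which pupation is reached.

Daily DD above 8.8 °C (capped at 19.8): 19.5, 19.8, 19.8, 19.8, 11.5, 12.5.
Cumulative: 19.5, 39.3, 59.1, 78.9, 90.4, 102.9.
The total first reaches 73 DD on day 4.

day 4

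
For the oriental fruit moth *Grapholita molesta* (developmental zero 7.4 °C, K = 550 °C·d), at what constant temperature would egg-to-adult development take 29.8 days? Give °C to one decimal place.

Required daily accumulation = 550 / 29.8 = 18.456 DD/day.
T = T_base + 18.456 = 7.4 + 18.456 = 25.856 ≈ 25.9 °C.

25.9 °C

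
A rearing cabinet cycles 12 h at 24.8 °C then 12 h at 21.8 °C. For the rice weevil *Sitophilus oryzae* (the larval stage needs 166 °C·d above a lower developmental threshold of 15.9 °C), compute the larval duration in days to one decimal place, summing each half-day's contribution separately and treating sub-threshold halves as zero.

Day half: max(0, 24.8 − 15.9) × 0.5 = 8.9 × 0.5 = 4.45 DD.
Night half: max(0, 21.8 − 15.9) × 0.5 = 5.9 × 0.5 = 2.95 DD.
Per 24 h: 7.40 DD/day.
Duration = 166 / 7.40 = 22.432 ≈ 22.4 days.

22.4 days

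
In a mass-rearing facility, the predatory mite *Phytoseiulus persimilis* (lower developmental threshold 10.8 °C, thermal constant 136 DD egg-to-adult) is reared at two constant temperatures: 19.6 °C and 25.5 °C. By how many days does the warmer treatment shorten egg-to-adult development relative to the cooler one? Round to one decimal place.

At 19.6 °C: 136 / (19.6 − 10.8) = 136 / 8.8 = 15.455 d.
At 25.5 °C: 136 / (25.5 − 10.8) = 136 / 14.7 = 9.252 d.
Difference = |15.455 − 9.252| = 6.203 ≈ 6.2 days.

6.2 days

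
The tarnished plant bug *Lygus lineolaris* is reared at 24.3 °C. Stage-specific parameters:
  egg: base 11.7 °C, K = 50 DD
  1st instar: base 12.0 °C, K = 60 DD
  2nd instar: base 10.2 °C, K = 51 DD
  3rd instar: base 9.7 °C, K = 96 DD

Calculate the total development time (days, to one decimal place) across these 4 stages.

19.0 days

egg: 50 / (24.3 − 11.7) = 50 / 12.6 = 3.968 d.
1st instar: 60 / (24.3 − 12.0) = 60 / 12.3 = 4.878 d.
2nd instar: 51 / (24.3 − 10.2) = 51 / 14.1 = 3.617 d.
3rd instar: 96 / (24.3 − 9.7) = 96 / 14.6 = 6.575 d.
Sum = 19.039 ≈ 19.0 days.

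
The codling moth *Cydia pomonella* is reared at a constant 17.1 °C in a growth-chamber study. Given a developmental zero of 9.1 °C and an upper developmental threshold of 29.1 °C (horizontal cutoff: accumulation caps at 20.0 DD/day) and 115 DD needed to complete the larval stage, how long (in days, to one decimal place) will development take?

Daily accumulation = 17.1 − 9.1 = 8.0 DD/day.
Duration = 115 / 8.0 = 14.375 ≈ 14.4 days.

14.4 days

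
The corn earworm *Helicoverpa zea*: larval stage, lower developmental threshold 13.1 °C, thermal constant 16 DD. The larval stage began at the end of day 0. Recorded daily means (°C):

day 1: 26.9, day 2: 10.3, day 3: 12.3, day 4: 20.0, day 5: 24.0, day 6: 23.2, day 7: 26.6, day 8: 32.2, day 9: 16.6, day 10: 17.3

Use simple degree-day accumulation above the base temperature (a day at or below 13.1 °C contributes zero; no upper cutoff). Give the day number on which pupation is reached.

day 4

Daily DD above 13.1 °C: 13.8, 0.0, 0.0, 6.9, 10.9, 10.1, 13.5, 19.1, 3.5, 4.2.
Cumulative: 13.8, 13.8, 13.8, 20.7, 31.6, 41.7, 55.2, 74.3, 77.8, 82.0.
The total first reaches 16 DD on day 4.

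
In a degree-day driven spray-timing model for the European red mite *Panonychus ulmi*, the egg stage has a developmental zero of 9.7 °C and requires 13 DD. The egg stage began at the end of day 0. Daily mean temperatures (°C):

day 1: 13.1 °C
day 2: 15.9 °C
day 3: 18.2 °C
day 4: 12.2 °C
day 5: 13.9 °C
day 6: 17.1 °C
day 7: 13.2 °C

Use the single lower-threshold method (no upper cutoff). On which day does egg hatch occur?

Daily DD above 9.7 °C: 3.4, 6.2, 8.5, 2.5, 4.2, 7.4, 3.5.
Cumulative: 3.4, 9.6, 18.1, 20.6, 24.8, 32.2, 35.7.
The total first reaches 13 DD on day 3.

day 3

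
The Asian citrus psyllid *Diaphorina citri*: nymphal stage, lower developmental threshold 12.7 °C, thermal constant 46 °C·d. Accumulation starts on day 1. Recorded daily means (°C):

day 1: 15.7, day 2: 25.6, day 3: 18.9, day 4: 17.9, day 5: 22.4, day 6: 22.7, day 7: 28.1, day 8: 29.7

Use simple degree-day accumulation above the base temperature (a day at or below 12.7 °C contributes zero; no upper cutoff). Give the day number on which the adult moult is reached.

Daily DD above 12.7 °C: 3.0, 12.9, 6.2, 5.2, 9.7, 10.0, 15.4, 17.0.
Cumulative: 3.0, 15.9, 22.1, 27.3, 37.0, 47.0, 62.4, 79.4.
The total first reaches 46 DD on day 6.

day 6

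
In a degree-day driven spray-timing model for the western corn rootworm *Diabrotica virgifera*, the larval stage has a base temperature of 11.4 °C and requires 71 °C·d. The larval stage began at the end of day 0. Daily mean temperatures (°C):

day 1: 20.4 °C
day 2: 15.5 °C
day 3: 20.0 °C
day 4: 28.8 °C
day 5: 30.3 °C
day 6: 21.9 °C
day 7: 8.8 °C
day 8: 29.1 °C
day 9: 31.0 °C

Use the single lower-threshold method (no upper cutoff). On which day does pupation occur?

day 8

Daily DD above 11.4 °C: 9.0, 4.1, 8.6, 17.4, 18.9, 10.5, 0.0, 17.7, 19.6.
Cumulative: 9.0, 13.1, 21.7, 39.1, 58.0, 68.5, 68.5, 86.2, 105.8.
The total first reaches 71 DD on day 8.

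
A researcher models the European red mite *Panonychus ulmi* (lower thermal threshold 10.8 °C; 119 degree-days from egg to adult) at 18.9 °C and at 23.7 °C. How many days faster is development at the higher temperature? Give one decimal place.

At 18.9 °C: 119 / (18.9 − 10.8) = 119 / 8.1 = 14.691 d.
At 23.7 °C: 119 / (23.7 − 10.8) = 119 / 12.9 = 9.225 d.
Difference = |14.691 − 9.225| = 5.467 ≈ 5.5 days.

5.5 days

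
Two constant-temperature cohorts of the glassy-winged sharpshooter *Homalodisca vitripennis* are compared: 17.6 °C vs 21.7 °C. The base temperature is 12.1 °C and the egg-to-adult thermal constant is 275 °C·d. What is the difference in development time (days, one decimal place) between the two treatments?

At 17.6 °C: 275 / (17.6 − 12.1) = 275 / 5.5 = 50.000 d.
At 21.7 °C: 275 / (21.7 − 12.1) = 275 / 9.6 = 28.646 d.
Difference = |50.000 − 28.646| = 21.354 ≈ 21.4 days.

21.4 days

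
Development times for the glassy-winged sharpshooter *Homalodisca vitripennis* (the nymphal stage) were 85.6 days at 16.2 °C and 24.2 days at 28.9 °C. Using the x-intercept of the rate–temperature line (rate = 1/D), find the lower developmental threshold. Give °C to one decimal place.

11.2 °C

Equal thermal constants: D₁(T₁ − T_b) = D₂(T₂ − T_b).
85.6·(16.2 − T_b) = 24.2·(28.9 − T_b)
T_b = (85.6·16.2 − 24.2·28.9) / (85.6 − 24.2) = 687.34 / 61.4 = 11.194 °C ≈ 11.2 °C.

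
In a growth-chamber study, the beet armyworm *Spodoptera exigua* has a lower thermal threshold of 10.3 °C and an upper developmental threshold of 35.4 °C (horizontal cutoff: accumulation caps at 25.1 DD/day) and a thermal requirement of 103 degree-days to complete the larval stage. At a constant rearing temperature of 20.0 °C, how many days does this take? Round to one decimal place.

Daily accumulation = 20.0 − 10.3 = 9.7 DD/day.
Duration = 103 / 9.7 = 10.619 ≈ 10.6 days.

10.6 days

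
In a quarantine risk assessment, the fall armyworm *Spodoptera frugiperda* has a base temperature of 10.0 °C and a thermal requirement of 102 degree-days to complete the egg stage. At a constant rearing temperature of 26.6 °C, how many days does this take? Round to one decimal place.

Daily accumulation = 26.6 − 10.0 = 16.6 DD/day.
Duration = 102 / 16.6 = 6.145 ≈ 6.1 days.

6.1 days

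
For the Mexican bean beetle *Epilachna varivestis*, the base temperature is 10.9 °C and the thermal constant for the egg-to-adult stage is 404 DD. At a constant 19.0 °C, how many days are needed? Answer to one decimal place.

49.9 days

Daily accumulation = 19.0 − 10.9 = 8.1 DD/day.
Duration = 404 / 8.1 = 49.877 ≈ 49.9 days.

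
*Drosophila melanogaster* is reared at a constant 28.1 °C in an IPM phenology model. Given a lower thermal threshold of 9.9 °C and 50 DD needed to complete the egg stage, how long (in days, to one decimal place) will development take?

2.7 days

Daily accumulation = 28.1 − 9.9 = 18.2 DD/day.
Duration = 50 / 18.2 = 2.747 ≈ 2.7 days.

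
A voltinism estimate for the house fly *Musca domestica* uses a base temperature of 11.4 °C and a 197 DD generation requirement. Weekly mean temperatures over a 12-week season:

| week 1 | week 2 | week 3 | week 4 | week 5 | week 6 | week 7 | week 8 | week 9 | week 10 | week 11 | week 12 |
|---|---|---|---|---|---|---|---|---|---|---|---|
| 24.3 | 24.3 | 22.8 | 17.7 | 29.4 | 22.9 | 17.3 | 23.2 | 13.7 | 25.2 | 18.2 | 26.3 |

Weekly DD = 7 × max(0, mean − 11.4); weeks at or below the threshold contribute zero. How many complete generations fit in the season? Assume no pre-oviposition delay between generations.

Weekly DD (7 × max(0, T̄ − 11.4)): 90.3, 90.3, 79.8, 44.1, 126.0, 80.5, 41.3, 82.6, 16.1, 96.6, 47.6, 104.3.
Season total = 899.5 DD.
Complete generations = ⌊899.5 / 197⌋ = 4.

4 generations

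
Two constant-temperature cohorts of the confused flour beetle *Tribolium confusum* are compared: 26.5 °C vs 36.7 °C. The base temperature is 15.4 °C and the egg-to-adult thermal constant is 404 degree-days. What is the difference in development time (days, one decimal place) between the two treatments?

17.4 days

At 26.5 °C: 404 / (26.5 − 15.4) = 404 / 11.1 = 36.396 d.
At 36.7 °C: 404 / (36.7 − 15.4) = 404 / 21.3 = 18.967 d.
Difference = |36.396 − 18.967| = 17.429 ≈ 17.4 days.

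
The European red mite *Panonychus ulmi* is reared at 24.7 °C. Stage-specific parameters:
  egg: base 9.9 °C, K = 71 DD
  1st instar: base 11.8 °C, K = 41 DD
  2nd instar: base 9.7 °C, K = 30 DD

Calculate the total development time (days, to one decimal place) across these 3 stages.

egg: 71 / (24.7 − 9.9) = 71 / 14.8 = 4.797 d.
1st instar: 41 / (24.7 − 11.8) = 41 / 12.9 = 3.178 d.
2nd instar: 30 / (24.7 − 9.7) = 30 / 15.0 = 2.000 d.
Sum = 9.976 ≈ 10.0 days.

10.0 days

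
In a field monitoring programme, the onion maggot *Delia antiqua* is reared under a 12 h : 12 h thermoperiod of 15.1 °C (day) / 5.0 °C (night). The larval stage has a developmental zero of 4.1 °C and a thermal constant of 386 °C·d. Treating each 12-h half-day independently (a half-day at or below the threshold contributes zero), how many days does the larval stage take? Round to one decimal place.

64.9 days

Day half: max(0, 15.1 − 4.1) × 0.5 = 11.0 × 0.5 = 5.50 DD.
Night half: max(0, 5.0 − 4.1) × 0.5 = 0.9 × 0.5 = 0.45 DD.
Per 24 h: 5.95 DD/day.
Duration = 386 / 5.95 = 64.874 ≈ 64.9 days.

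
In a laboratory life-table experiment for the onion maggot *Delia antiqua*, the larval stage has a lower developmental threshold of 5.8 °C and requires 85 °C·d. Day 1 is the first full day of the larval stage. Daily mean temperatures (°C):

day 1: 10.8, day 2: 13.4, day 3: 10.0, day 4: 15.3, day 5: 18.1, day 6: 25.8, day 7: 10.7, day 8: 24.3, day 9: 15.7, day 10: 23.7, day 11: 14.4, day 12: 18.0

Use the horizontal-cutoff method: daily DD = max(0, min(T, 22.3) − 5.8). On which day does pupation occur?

day 9

Daily DD above 5.8 °C (capped at 16.5): 5.0, 7.6, 4.2, 9.5, 12.3, 16.5, 4.9, 16.5, 9.9, 16.5, 8.6, 12.2.
Cumulative: 5.0, 12.6, 16.8, 26.3, 38.6, 55.1, 60.0, 76.5, 86.4, 102.9, 111.5, 123.7.
The total first reaches 85 DD on day 9.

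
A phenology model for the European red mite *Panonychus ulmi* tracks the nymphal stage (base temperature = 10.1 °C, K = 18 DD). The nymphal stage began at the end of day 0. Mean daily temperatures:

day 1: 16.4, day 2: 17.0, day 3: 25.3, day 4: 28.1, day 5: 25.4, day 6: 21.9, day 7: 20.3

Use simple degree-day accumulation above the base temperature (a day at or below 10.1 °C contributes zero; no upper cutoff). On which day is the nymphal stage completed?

Daily DD above 10.1 °C: 6.3, 6.9, 15.2, 18.0, 15.3, 11.8, 10.2.
Cumulative: 6.3, 13.2, 28.4, 46.4, 61.7, 73.5, 83.7.
The total first reaches 18 DD on day 3.

day 3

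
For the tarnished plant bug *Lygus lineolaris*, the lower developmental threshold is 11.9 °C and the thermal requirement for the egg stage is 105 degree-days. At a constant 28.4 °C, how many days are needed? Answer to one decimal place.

6.4 days

Daily accumulation = 28.4 − 11.9 = 16.5 DD/day.
Duration = 105 / 16.5 = 6.364 ≈ 6.4 days.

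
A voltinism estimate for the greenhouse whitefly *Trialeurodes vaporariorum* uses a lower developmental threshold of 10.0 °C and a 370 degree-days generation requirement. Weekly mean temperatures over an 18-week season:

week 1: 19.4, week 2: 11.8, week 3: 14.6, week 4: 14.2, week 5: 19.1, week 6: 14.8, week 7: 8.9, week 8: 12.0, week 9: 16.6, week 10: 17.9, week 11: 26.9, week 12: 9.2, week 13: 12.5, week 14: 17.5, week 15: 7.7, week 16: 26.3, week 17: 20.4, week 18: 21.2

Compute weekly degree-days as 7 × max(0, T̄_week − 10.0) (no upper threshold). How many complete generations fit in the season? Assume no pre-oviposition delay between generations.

Weekly DD (7 × max(0, T̄ − 10.0)): 65.8, 12.6, 32.2, 29.4, 63.7, 33.6, 0.0, 14.0, 46.2, 55.3, 118.3, 0.0, 17.5, 52.5, 0.0, 114.1, 72.8, 78.4.
Season total = 806.4 DD.
Complete generations = ⌊806.4 / 370⌋ = 2.

2 generations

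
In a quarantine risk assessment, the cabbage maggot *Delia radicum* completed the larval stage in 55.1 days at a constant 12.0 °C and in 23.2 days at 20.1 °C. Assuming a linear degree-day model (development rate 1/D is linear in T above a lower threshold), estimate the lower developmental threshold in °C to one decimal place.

6.1 °C

Linear rate model ⇒ the product D·(T − T_b) is constant across temperatures.
55.1·(12.0 − T_b) = 23.2·(20.1 − T_b)
T_b = (55.1·12.0 − 23.2·20.1) / (55.1 − 23.2) = 194.88 / 31.9 = 6.109 °C ≈ 6.1 °C.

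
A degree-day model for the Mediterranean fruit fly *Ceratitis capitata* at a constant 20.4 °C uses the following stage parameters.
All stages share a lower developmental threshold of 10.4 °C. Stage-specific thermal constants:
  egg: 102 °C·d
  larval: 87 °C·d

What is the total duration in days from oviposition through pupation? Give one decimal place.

Daily accumulation at 20.4 °C = 20.4 − 10.4 = 10.0 DD/day.
Total K = 102 + 87 = 189 DD.
Total duration = 189 / 10.0 = 18.900 ≈ 18.9 days.

18.9 days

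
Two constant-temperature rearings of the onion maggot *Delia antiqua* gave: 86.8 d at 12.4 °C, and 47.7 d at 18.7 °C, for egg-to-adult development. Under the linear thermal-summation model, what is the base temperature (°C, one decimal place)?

Under the model K = D·(T − T_b), so D₁·(T₁ − T_b) = D₂·(T₂ − T_b).
86.8·(12.4 − T_b) = 47.7·(18.7 − T_b)
T_b = (86.8·12.4 − 47.7·18.7) / (86.8 − 47.7) = 184.33 / 39.1 = 4.714 °C ≈ 4.7 °C.

4.7 °C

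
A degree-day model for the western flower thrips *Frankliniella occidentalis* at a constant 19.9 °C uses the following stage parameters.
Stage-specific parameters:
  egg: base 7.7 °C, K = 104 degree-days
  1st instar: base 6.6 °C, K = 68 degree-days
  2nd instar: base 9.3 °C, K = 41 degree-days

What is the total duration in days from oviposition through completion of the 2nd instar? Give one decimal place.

egg: 104 / (19.9 − 7.7) = 104 / 12.2 = 8.525 d.
1st instar: 68 / (19.9 − 6.6) = 68 / 13.3 = 5.113 d.
2nd instar: 41 / (19.9 − 9.3) = 41 / 10.6 = 3.868 d.
Sum = 17.505 ≈ 17.5 days.

17.5 days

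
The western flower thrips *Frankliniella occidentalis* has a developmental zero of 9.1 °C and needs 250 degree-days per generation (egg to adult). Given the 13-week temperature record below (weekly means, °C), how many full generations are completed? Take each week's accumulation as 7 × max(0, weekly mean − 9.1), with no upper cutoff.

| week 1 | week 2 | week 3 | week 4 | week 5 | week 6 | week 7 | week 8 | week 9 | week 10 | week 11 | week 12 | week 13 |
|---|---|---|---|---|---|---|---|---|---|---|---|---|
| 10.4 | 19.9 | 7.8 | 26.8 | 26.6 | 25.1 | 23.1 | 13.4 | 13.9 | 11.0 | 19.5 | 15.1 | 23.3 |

Weekly DD (7 × max(0, T̄ − 9.1)): 9.1, 75.6, 0.0, 123.9, 122.5, 112.0, 98.0, 30.1, 33.6, 13.3, 72.8, 42.0, 99.4.
Season total = 832.3 DD.
Complete generations = ⌊832.3 / 250⌋ = 3.

3 generations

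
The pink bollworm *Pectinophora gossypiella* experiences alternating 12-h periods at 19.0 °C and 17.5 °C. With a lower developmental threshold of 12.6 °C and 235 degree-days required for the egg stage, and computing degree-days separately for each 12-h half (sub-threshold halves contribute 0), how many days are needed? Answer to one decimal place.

41.6 days

Day half: max(0, 19.0 − 12.6) × 0.5 = 6.4 × 0.5 = 3.20 DD.
Night half: max(0, 17.5 − 12.6) × 0.5 = 4.9 × 0.5 = 2.45 DD.
Per 24 h: 5.65 DD/day.
Duration = 235 / 5.65 = 41.593 ≈ 41.6 days.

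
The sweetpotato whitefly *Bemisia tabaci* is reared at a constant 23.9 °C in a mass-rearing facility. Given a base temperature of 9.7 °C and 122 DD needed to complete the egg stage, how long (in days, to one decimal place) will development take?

8.6 days

Daily accumulation = 23.9 − 9.7 = 14.2 DD/day.
Duration = 122 / 14.2 = 8.592 ≈ 8.6 days.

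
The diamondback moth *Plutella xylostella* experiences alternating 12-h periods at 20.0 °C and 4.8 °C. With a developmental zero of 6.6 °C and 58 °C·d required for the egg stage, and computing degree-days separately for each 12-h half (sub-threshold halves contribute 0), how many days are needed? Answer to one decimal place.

8.7 days

Day half: max(0, 20.0 − 6.6) × 0.5 = 13.4 × 0.5 = 6.70 DD.
Night half: max(0, 4.8 − 6.6) × 0.5 = 0.0 × 0.5 = 0.00 DD.
Per 24 h: 6.70 DD/day.
Duration = 58 / 6.70 = 8.657 ≈ 8.7 days.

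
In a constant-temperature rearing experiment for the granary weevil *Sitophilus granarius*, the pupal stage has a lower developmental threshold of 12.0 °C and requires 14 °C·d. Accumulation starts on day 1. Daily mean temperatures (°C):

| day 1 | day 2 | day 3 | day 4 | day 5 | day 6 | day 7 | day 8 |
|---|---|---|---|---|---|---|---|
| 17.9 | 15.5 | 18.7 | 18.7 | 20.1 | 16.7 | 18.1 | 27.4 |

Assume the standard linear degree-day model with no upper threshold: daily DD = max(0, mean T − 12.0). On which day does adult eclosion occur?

day 3

Daily DD above 12.0 °C: 5.9, 3.5, 6.7, 6.7, 8.1, 4.7, 6.1, 15.4.
Cumulative: 5.9, 9.4, 16.1, 22.8, 30.9, 35.6, 41.7, 57.1.
The total first reaches 14 DD on day 3.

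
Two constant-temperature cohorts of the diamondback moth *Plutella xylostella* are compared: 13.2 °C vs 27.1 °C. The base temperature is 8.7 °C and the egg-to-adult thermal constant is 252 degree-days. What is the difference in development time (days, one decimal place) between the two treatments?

At 13.2 °C: 252 / (13.2 − 8.7) = 252 / 4.5 = 56.000 d.
At 27.1 °C: 252 / (27.1 − 8.7) = 252 / 18.4 = 13.696 d.
Difference = |56.000 − 13.696| = 42.304 ≈ 42.3 days.

42.3 days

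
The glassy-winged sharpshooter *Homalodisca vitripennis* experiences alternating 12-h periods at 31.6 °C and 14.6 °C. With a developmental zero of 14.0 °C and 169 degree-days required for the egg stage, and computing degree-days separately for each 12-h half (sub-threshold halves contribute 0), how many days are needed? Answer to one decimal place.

18.6 days

Day half: max(0, 31.6 − 14.0) × 0.5 = 17.6 × 0.5 = 8.80 DD.
Night half: max(0, 14.6 − 14.0) × 0.5 = 0.6 × 0.5 = 0.30 DD.
Per 24 h: 9.10 DD/day.
Duration = 169 / 9.10 = 18.571 ≈ 18.6 days.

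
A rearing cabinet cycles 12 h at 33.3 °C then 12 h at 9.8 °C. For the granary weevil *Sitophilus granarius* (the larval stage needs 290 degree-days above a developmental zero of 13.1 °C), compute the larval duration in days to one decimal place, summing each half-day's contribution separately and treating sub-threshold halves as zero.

28.7 days

Day half: max(0, 33.3 − 13.1) × 0.5 = 20.2 × 0.5 = 10.10 DD.
Night half: max(0, 9.8 − 13.1) × 0.5 = 0.0 × 0.5 = 0.00 DD.
Per 24 h: 10.10 DD/day.
Duration = 290 / 10.10 = 28.713 ≈ 28.7 days.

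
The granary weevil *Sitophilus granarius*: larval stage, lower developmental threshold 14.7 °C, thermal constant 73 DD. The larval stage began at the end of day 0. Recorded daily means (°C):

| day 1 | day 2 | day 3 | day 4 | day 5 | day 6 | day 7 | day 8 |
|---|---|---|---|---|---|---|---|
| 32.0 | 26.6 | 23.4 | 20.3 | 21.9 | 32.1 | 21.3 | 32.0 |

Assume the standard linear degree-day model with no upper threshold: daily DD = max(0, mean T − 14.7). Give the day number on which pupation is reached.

day 7

Daily DD above 14.7 °C: 17.3, 11.9, 8.7, 5.6, 7.2, 17.4, 6.6, 17.3.
Cumulative: 17.3, 29.2, 37.9, 43.5, 50.7, 68.1, 74.7, 92.0.
The total first reaches 73 DD on day 7.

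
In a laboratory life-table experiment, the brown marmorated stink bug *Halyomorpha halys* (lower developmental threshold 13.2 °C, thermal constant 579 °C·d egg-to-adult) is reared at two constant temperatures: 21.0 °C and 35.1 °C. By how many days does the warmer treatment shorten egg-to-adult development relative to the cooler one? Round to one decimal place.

At 21.0 °C: 579 / (21.0 − 13.2) = 579 / 7.8 = 74.231 d.
At 35.1 °C: 579 / (35.1 − 13.2) = 579 / 21.9 = 26.438 d.
Difference = |74.231 − 26.438| = 47.792 ≈ 47.8 days.

47.8 days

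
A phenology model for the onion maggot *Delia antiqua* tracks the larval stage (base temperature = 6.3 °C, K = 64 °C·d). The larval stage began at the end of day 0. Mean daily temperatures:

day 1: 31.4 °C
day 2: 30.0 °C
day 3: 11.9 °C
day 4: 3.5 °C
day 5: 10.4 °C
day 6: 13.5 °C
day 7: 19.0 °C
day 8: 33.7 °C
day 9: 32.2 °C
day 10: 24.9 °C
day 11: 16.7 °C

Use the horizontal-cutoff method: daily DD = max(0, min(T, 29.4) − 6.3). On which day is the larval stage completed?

day 7

Daily DD above 6.3 °C (capped at 23.1): 23.1, 23.1, 5.6, 0.0, 4.1, 7.2, 12.7, 23.1, 23.1, 18.6, 10.4.
Cumulative: 23.1, 46.2, 51.8, 51.8, 55.9, 63.1, 75.8, 98.9, 122.0, 140.6, 151.0.
The total first reaches 64 DD on day 7.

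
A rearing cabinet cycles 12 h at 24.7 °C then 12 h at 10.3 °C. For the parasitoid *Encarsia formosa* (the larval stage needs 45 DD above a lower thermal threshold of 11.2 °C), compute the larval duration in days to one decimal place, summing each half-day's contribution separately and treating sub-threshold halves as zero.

6.7 days

Day half: max(0, 24.7 − 11.2) × 0.5 = 13.5 × 0.5 = 6.75 DD.
Night half: max(0, 10.3 − 11.2) × 0.5 = 0.0 × 0.5 = 0.00 DD.
Per 24 h: 6.75 DD/day.
Duration = 45 / 6.75 = 6.667 ≈ 6.7 days.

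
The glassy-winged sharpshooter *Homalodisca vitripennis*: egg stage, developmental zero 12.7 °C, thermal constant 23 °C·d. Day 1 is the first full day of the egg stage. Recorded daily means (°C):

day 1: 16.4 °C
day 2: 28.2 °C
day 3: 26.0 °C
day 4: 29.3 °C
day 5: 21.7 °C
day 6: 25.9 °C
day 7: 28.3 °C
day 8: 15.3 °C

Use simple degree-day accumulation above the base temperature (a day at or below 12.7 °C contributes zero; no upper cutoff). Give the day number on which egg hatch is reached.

day 3

Daily DD above 12.7 °C: 3.7, 15.5, 13.3, 16.6, 9.0, 13.2, 15.6, 2.6.
Cumulative: 3.7, 19.2, 32.5, 49.1, 58.1, 71.3, 86.9, 89.5.
The total first reaches 23 DD on day 3.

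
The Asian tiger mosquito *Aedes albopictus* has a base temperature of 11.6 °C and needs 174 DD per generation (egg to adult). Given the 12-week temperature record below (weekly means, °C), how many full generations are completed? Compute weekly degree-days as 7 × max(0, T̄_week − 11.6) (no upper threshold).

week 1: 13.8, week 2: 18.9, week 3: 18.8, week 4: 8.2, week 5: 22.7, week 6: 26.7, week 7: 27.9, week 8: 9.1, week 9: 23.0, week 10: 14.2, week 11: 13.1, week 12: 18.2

Weekly DD (7 × max(0, T̄ − 11.6)): 15.4, 51.1, 50.4, 0.0, 77.7, 105.7, 114.1, 0.0, 79.8, 18.2, 10.5, 46.2.
Season total = 569.1 DD.
Complete generations = ⌊569.1 / 174⌋ = 3.

3 generations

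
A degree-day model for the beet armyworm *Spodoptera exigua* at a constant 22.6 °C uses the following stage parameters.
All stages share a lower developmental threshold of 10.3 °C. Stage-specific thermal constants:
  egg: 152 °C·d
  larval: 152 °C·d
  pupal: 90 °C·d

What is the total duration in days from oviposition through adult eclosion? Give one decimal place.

Daily accumulation at 22.6 °C = 22.6 − 10.3 = 12.3 DD/day.
Total K = 152 + 152 + 90 = 394 DD.
Total duration = 394 / 12.3 = 32.033 ≈ 32.0 days.

32.0 days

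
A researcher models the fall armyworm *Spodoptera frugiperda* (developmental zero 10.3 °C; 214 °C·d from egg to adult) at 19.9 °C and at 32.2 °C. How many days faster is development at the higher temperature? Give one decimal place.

12.5 days

At 19.9 °C: 214 / (19.9 − 10.3) = 214 / 9.6 = 22.292 d.
At 32.2 °C: 214 / (32.2 − 10.3) = 214 / 21.9 = 9.772 d.
Difference = |22.292 − 9.772| = 12.520 ≈ 12.5 days.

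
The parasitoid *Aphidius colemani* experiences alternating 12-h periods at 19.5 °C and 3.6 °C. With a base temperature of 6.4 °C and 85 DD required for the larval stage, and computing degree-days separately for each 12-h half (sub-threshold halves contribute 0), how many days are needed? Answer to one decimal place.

Day half: max(0, 19.5 − 6.4) × 0.5 = 13.1 × 0.5 = 6.55 DD.
Night half: max(0, 3.6 − 6.4) × 0.5 = 0.0 × 0.5 = 0.00 DD.
Per 24 h: 6.55 DD/day.
Duration = 85 / 6.55 = 12.977 ≈ 13.0 days.

13.0 days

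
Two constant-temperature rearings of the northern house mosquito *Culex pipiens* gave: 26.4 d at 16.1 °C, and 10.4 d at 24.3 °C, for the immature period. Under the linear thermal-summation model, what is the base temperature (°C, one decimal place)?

10.8 °C

Under the model K = D·(T − T_b), so D₁·(T₁ − T_b) = D₂·(T₂ − T_b).
26.4·(16.1 − T_b) = 10.4·(24.3 − T_b)
T_b = (26.4·16.1 − 10.4·24.3) / (26.4 − 10.4) = 172.32 / 16.0 = 10.770 °C ≈ 10.8 °C.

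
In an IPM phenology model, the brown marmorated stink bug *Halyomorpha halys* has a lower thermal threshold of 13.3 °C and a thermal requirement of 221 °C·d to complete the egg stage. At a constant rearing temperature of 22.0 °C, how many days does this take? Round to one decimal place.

25.4 days

Daily accumulation = 22.0 − 13.3 = 8.7 DD/day.
Duration = 221 / 8.7 = 25.402 ≈ 25.4 days.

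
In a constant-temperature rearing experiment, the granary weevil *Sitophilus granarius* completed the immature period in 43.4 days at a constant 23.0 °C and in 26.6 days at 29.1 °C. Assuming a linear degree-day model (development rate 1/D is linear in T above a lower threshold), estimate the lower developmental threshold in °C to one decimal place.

Under the model K = D·(T − T_b), so D₁·(T₁ − T_b) = D₂·(T₂ − T_b).
43.4·(23.0 − T_b) = 26.6·(29.1 − T_b)
T_b = (43.4·23.0 − 26.6·29.1) / (43.4 − 26.6) = 224.14 / 16.8 = 13.342 °C ≈ 13.3 °C.

13.3 °C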